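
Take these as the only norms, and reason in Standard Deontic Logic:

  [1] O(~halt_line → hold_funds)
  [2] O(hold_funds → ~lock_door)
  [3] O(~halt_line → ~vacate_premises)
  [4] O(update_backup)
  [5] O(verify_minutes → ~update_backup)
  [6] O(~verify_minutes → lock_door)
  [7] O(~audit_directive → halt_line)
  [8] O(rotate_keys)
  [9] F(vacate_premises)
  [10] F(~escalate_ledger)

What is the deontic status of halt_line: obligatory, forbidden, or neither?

From premise 4 we have O(update_backup).
Premise 5, O(verify_minutes → ~update_backup), contraposes to O(update_backup → ~verify_minutes); with O(update_backup) we get O(~verify_minutes).
With premise 6, O(~verify_minutes → lock_door), the K-axiom yields O(lock_door).
Premise 2, O(hold_funds → ~lock_door), contraposes to O(lock_door → ~hold_funds); with O(lock_door) we get O(~hold_funds).
The contrapositive of premise 1 (O(~halt_line → hold_funds)) is O(~hold_funds → halt_line), and O(~hold_funds) is already established, so O(halt_line).
Premises 3, 7, 8, 9, 10 do not contribute to this derivation.
Hence halt_line is obligatory.

Obligatory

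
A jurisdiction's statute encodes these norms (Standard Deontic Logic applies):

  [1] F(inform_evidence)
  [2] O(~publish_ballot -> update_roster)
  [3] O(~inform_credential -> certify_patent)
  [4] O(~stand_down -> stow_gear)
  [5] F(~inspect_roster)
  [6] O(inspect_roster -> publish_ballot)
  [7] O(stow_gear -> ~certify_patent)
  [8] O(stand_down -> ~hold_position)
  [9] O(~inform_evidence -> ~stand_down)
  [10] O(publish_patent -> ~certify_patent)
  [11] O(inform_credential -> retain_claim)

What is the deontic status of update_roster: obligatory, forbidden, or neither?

Premise 2 is O(~publish_ballot -> update_roster), but O(~publish_ballot) is not derivable from the premises, so it does not yield O(update_roster).
No premise or chain of K-axiom applications forces O(update_roster), and none forces O(~update_roster). So update_roster is neither obligatory nor forbidden under these norms.

Neither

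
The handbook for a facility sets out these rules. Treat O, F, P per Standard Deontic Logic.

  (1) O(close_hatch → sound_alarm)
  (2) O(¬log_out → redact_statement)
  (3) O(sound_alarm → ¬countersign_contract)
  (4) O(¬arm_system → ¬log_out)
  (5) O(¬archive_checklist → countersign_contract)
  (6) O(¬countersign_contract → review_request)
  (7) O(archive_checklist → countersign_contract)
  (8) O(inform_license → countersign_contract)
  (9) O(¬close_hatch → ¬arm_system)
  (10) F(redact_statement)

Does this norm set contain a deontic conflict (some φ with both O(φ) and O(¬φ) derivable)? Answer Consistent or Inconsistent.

Inconsistent

Premises 5 and 7 are O(¬archive_checklist → countersign_contract) and O(archive_checklist → countersign_contract); every ideal world satisfies ¬archive_checklist or archive_checklist, so in either case countersign_contract holds — hence O(countersign_contract).
Premise 3, O(sound_alarm → ¬countersign_contract), contraposes to O(countersign_contract → ¬sound_alarm); with O(countersign_contract) we get O(¬sound_alarm).
Premise 1, O(close_hatch → sound_alarm), contraposes to O(¬sound_alarm → ¬close_hatch); with O(¬sound_alarm) we get O(¬close_hatch).
From O(¬close_hatch) and premise 9, O(¬close_hatch → ¬arm_system), we obtain O(¬arm_system).
From O(¬arm_system) and premise 4, O(¬arm_system → ¬log_out), we obtain O(¬log_out).
Applying K to premise 2 (O(¬log_out → redact_statement)) and O(¬log_out) yields O(redact_statement).
Yet premise 10 is F(redact_statement), i.e. O(¬redact_statement).
We now have both O(redact_statement) and O(¬redact_statement) — redact_statement is simultaneously obligatory and forbidden, violating the D-axiom.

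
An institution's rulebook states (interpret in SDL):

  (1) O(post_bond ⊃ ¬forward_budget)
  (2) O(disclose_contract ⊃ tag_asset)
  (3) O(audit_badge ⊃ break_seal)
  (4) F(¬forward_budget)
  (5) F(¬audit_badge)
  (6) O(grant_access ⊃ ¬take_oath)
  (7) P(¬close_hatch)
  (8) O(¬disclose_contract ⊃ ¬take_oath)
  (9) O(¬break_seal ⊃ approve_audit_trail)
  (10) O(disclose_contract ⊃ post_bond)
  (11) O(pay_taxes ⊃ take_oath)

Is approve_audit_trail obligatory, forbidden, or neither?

Neither

Premise 9 is O(¬break_seal ⊃ approve_audit_trail), but O(¬break_seal) is not derivable from the premises, so it does not yield O(approve_audit_trail).
No premise or chain of K-axiom applications forces O(approve_audit_trail), and none forces O(¬approve_audit_trail). So approve_audit_trail is neither obligatory nor forbidden under these norms.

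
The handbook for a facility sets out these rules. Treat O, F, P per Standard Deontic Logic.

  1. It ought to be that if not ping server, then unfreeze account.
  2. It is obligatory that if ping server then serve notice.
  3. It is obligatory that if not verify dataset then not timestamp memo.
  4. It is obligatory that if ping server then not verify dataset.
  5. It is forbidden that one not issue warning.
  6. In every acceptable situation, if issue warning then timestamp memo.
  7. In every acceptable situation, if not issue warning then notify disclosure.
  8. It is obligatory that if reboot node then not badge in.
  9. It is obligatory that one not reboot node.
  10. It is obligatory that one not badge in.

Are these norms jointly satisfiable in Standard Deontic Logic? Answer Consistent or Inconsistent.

Consistent

Premise 8 is O(reboot_node → ¬badge_in); even if O(¬badge_in) held, inferring O(reboot_node) would be affirming the consequent — invalid.
So O(reboot_node) is not derivable, and the apparent clash with O(¬reboot_node) does not arise.
A world satisfying every obligation exists (e.g. badge_in=false, issue_warning=true, notify_disclosure=false, ping_server=false, reboot_node=false, serve_notice=false, timestamp_memo=true, unfreeze_account=true, verify_dataset=true); no atom is both obligatory and forbidden, so the set is consistent.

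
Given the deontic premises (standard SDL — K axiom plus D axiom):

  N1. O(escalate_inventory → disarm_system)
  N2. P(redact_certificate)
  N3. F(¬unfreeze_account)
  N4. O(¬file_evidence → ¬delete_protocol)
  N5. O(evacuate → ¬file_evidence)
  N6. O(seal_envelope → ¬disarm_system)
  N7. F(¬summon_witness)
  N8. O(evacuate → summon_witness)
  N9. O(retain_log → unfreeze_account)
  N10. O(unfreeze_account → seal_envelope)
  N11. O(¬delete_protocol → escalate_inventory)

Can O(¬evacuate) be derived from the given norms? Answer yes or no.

Yes

Premise 3, F(¬unfreeze_account), is equivalent to O(unfreeze_account).
Premise 10 is O(unfreeze_account → seal_envelope); since O(unfreeze_account), deontic closure gives O(seal_envelope).
From O(seal_envelope) and premise 6, O(seal_envelope → ¬disarm_system), we obtain O(¬disarm_system).
The contrapositive of premise 1 (O(escalate_inventory → disarm_system)) is O(¬disarm_system → ¬escalate_inventory), and O(¬disarm_system) is already established, so O(¬escalate_inventory).
The contrapositive of premise 11 (O(¬delete_protocol → escalate_inventory)) is O(¬escalate_inventory → delete_protocol), and O(¬escalate_inventory) is already established, so O(delete_protocol).
Premise 4, O(¬file_evidence → ¬delete_protocol), contraposes to O(delete_protocol → file_evidence); with O(delete_protocol) we get O(file_evidence).
Premise 5 is O(evacuate → ¬file_evidence); contrapositively O(file_evidence → ¬evacuate). Since O(file_evidence) holds, K gives O(¬evacuate).
Premises 2, 7, 8, 9 do not contribute to this derivation.
So O(¬evacuate) follows.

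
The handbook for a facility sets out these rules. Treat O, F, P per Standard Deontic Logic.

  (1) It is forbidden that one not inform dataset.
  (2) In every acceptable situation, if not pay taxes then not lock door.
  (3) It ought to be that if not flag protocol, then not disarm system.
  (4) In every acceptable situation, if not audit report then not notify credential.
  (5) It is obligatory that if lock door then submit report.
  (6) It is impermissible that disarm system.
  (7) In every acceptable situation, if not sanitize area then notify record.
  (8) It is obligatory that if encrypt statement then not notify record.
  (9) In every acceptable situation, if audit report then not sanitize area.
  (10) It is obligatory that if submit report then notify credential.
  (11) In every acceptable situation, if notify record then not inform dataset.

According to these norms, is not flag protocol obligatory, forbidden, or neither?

Neither

Premise 3 is O(¬flag_protocol → ¬disarm_system); even if O(¬disarm_system) held, inferring O(¬flag_protocol) would be affirming the consequent — invalid.
No premise or chain of K-axiom applications forces O(¬flag_protocol), and none forces O(flag_protocol). So ¬flag_protocol is neither obligatory nor forbidden under these norms.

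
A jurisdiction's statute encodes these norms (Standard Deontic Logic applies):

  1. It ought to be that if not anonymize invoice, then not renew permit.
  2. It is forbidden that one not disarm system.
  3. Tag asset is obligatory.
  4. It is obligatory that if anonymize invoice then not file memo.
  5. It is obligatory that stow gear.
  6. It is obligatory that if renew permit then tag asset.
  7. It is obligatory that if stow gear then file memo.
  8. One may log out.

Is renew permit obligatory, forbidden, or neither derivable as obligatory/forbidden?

Premise 5 states O(stow_gear) outright.
With premise 7, O(stow_gear → file_memo), the K-axiom yields O(file_memo).
Premise 4, O(anonymize_invoice → ¬file_memo), contraposes to O(file_memo → ¬anonymize_invoice); with O(file_memo) we get O(¬anonymize_invoice).
Applying K to premise 1 (O(¬anonymize_invoice → ¬renew_permit)) and O(¬anonymize_invoice) yields O(¬renew_permit).
Premises 2, 3, 6, 8 do not contribute to this derivation.
Thus O(¬renew_permit), which is F(renew_permit): renew_permit is forbidden.

Forbidden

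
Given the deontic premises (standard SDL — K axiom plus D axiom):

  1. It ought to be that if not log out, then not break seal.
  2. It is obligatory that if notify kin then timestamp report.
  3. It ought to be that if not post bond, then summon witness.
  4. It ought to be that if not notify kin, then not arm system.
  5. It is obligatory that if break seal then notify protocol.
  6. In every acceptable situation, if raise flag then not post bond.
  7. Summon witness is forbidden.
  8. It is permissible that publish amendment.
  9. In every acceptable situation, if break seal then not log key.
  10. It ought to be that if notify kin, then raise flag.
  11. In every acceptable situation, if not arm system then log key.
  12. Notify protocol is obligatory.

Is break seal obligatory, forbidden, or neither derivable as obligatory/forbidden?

F(summon_witness) at premise 7 means O(¬summon_witness).
Premise 3 is O(¬post_bond → summon_witness); contrapositively O(¬summon_witness → post_bond). Since O(¬summon_witness) holds, K gives O(post_bond).
Premise 6 is O(raise_flag → ¬post_bond); contrapositively O(post_bond → ¬raise_flag). Since O(post_bond) holds, K gives O(¬raise_flag).
The contrapositive of premise 10 (O(notify_kin → raise_flag)) is O(¬raise_flag → ¬notify_kin), and O(¬raise_flag) is already established, so O(¬notify_kin).
Premise 4 is O(¬notify_kin → ¬arm_system); since O(¬notify_kin), deontic closure gives O(¬arm_system).
With premise 11, O(¬arm_system → log_key), the K-axiom yields O(log_key).
Premise 9, O(break_seal → ¬log_key), contraposes to O(log_key → ¬break_seal); with O(log_key) we get O(¬break_seal).
Premises 1, 2, 5, 8, 12 do not contribute to this derivation.
Thus O(¬break_seal), which is F(break_seal): break_seal is forbidden.

Forbidden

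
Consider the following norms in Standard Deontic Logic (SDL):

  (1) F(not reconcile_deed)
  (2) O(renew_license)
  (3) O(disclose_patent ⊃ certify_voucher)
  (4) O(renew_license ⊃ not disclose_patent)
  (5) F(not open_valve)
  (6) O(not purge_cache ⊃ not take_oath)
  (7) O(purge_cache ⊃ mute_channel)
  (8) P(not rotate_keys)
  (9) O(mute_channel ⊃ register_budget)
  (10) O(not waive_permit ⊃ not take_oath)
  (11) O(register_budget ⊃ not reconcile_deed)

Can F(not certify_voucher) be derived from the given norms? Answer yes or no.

Premise 3 is O(disclose_patent ⊃ certify_voucher), but O(disclose_patent) is not derivable from the premises, so it does not yield O(certify_voucher).
No other premise forces O(certify_voucher). An ideal world satisfying every premise can still have not certify_voucher true, so F(not certify_voucher) is not derivable.

No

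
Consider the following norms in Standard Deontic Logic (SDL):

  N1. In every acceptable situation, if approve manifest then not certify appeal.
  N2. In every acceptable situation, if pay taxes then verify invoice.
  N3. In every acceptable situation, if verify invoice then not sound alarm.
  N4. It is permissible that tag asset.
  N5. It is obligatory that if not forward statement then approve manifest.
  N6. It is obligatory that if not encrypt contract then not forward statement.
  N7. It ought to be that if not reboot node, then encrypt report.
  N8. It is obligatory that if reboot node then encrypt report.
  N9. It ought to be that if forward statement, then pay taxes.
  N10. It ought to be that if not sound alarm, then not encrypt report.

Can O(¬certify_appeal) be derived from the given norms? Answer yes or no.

By case analysis on ¬reboot_node: premise 7 gives O(¬reboot_node → encrypt_report) and premise 8 gives O(reboot_node → encrypt_report), so O(encrypt_report) either way.
Premise 10 is O(¬sound_alarm → ¬encrypt_report); contrapositively O(encrypt_report → sound_alarm). Since O(encrypt_report) holds, K gives O(sound_alarm).
Premise 3 is O(verify_invoice → ¬sound_alarm); contrapositively O(sound_alarm → ¬verify_invoice). Since O(sound_alarm) holds, K gives O(¬verify_invoice).
Premise 2 is O(pay_taxes → verify_invoice); contrapositively O(¬verify_invoice → ¬pay_taxes). Since O(¬verify_invoice) holds, K gives O(¬pay_taxes).
Premise 9, O(forward_statement → pay_taxes), contraposes to O(¬pay_taxes → ¬forward_statement); with O(¬pay_taxes) we get O(¬forward_statement).
Premise 5 is O(¬forward_statement → approve_manifest); since O(¬forward_statement), deontic closure gives O(approve_manifest).
With premise 1, O(approve_manifest → ¬certify_appeal), the K-axiom yields O(¬certify_appeal).
Premises 4, 6 do not contribute to this derivation.
So O(¬certify_appeal) follows.

Yes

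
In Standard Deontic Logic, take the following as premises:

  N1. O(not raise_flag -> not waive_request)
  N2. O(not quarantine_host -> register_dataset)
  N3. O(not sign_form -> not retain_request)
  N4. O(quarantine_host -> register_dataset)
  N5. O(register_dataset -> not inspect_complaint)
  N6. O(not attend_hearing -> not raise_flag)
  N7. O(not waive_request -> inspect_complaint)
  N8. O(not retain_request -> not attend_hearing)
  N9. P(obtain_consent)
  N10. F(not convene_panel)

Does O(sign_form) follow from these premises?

Premises 2 and 4 cover both cases: O(not quarantine_host -> register_dataset) and O(quarantine_host -> register_dataset). Since not quarantine_host ∨ quarantine_host is a tautology, O(register_dataset) follows.
Premise 5 is O(register_dataset -> not inspect_complaint); since O(register_dataset), deontic closure gives O(not inspect_complaint).
Premise 7, O(not waive_request -> inspect_complaint), contraposes to O(not inspect_complaint -> waive_request); with O(not inspect_complaint) we get O(waive_request).
The contrapositive of premise 1 (O(not raise_flag -> not waive_request)) is O(waive_request -> raise_flag), and O(waive_request) is already established, so O(raise_flag).
The contrapositive of premise 6 (O(not attend_hearing -> not raise_flag)) is O(raise_flag -> attend_hearing), and O(raise_flag) is already established, so O(attend_hearing).
The contrapositive of premise 8 (O(not retain_request -> not attend_hearing)) is O(attend_hearing -> retain_request), and O(attend_hearing) is already established, so O(retain_request).
Premise 3, O(not sign_form -> not retain_request), contraposes to O(retain_request -> sign_form); with O(retain_request) we get O(sign_form).
Premises 9, 10 do not contribute to this derivation.
So O(sign_form) follows.

Yes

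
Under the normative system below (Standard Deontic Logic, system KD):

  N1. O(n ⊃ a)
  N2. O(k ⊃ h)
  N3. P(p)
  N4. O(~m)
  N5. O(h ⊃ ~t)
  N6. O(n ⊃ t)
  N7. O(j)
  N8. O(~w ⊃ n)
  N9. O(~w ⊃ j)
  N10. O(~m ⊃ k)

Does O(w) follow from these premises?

Yes

Premise 4 states O(~m) outright.
Applying K to premise 10 (O(~m ⊃ k)) and O(~m) yields O(k).
Premise 2 is O(k ⊃ h); since O(k), deontic closure gives O(h).
With premise 5, O(h ⊃ ~t), the K-axiom yields O(~t).
The contrapositive of premise 6 (O(n ⊃ t)) is O(~t ⊃ ~n), and O(~t) is already established, so O(~n).
Premise 8, O(~w ⊃ n), contraposes to O(~n ⊃ w); with O(~n) we get O(w).
Premises 1, 3, 7, 9 do not contribute to this derivation.
So O(w) follows.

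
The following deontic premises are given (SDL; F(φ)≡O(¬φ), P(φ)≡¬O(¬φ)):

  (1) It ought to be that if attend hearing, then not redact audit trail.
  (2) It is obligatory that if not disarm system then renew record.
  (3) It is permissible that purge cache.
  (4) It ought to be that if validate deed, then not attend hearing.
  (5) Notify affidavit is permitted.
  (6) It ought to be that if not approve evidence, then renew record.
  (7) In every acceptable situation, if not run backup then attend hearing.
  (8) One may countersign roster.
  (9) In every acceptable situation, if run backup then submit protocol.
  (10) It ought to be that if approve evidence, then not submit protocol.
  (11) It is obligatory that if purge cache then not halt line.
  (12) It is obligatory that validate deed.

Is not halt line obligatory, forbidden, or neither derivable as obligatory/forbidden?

Premise 11 is O(purge_cache → ¬halt_line), but O(purge_cache) is not derivable from the premises (the permission P(purge_cache) asserts only ¬O(¬purge_cache), not O(purge_cache)), so it does not yield O(¬halt_line).
No premise or chain of K-axiom applications forces O(¬halt_line), and none forces O(halt_line). So ¬halt_line is neither obligatory nor forbidden under these norms.

Neither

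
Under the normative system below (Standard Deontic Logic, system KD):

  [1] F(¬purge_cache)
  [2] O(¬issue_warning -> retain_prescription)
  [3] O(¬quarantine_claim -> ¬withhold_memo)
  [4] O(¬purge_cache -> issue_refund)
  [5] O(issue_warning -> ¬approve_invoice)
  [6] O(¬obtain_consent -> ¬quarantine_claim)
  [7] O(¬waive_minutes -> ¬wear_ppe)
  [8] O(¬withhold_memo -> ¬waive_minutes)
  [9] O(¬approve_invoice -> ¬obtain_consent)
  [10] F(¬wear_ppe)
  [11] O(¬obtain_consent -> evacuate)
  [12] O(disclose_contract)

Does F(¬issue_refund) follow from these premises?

No

Premise 4 is O(¬purge_cache -> issue_refund), but O(¬purge_cache) is not derivable from the premises, so it does not yield O(issue_refund).
No other premise forces O(issue_refund). An ideal world satisfying every premise can still have ¬issue_refund true, so F(¬issue_refund) is not derivable.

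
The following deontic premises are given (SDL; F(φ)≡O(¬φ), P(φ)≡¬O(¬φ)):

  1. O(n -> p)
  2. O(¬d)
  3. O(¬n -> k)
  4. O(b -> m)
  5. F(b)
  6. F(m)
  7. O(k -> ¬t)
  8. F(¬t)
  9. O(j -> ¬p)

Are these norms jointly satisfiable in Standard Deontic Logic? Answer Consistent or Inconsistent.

Consistent

Premise 4 is O(b -> m), but O(b) is not derivable from the premises, so it does not yield O(m).
So O(m) is not derivable, and the apparent clash with O(¬m) does not arise.
A world satisfying every obligation exists (e.g. b=false, d=false, j=false, k=false, m=false, n=true, p=true, t=true); no atom is both obligatory and forbidden, so the set is consistent.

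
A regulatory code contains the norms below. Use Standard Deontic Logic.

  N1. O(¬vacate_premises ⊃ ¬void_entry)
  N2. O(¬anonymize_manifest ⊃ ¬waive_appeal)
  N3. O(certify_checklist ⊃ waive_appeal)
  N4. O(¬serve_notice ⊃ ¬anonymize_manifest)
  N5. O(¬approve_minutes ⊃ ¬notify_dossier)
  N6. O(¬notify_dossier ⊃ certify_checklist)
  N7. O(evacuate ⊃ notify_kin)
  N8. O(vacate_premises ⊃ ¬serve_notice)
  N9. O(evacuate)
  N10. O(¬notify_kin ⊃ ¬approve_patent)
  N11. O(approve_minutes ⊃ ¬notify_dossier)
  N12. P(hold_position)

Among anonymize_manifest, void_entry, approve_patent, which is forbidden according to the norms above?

void_entry

Premises 5 and 11 are O(¬approve_minutes ⊃ ¬notify_dossier) and O(approve_minutes ⊃ ¬notify_dossier); every ideal world satisfies ¬approve_minutes or approve_minutes, so in either case ¬notify_dossier holds — hence O(¬notify_dossier).
From O(¬notify_dossier) and premise 6, O(¬notify_dossier ⊃ certify_checklist), we obtain O(certify_checklist).
With premise 3, O(certify_checklist ⊃ waive_appeal), the K-axiom yields O(waive_appeal).
The contrapositive of premise 2 (O(¬anonymize_manifest ⊃ ¬waive_appeal)) is O(waive_appeal ⊃ anonymize_manifest), and O(waive_appeal) is already established, so O(anonymize_manifest).
The contrapositive of premise 4 (O(¬serve_notice ⊃ ¬anonymize_manifest)) is O(anonymize_manifest ⊃ serve_notice), and O(anonymize_manifest) is already established, so O(serve_notice).
Premise 8 is O(vacate_premises ⊃ ¬serve_notice); contrapositively O(serve_notice ⊃ ¬vacate_premises). Since O(serve_notice) holds, K gives O(¬vacate_premises).
From O(¬vacate_premises) and premise 1, O(¬vacate_premises ⊃ ¬void_entry), we obtain O(¬void_entry).
So O(¬void_entry) holds, i.e. void_entry is forbidden. None of the other listed options is forbidden under the premises.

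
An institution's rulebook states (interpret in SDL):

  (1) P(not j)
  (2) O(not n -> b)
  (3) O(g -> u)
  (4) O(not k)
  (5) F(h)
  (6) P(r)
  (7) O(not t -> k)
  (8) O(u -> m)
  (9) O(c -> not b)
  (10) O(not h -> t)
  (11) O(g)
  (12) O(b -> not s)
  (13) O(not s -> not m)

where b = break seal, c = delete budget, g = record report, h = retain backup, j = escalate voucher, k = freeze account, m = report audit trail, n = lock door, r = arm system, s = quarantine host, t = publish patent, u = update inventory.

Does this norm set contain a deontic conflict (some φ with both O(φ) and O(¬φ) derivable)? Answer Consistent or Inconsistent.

Consistent

Premise 7 is O(not t -> k), but O(not t) is not derivable from the premises, so it does not yield O(k).
So O(k) is not derivable, and the apparent clash with O(not k) does not arise.
A world satisfying every obligation exists (e.g. b=false, c=false, g=true, h=false, j=false, k=false, m=true, n=true, r=false, s=true, t=true, u=true); no atom is both obligatory and forbidden, so the set is consistent.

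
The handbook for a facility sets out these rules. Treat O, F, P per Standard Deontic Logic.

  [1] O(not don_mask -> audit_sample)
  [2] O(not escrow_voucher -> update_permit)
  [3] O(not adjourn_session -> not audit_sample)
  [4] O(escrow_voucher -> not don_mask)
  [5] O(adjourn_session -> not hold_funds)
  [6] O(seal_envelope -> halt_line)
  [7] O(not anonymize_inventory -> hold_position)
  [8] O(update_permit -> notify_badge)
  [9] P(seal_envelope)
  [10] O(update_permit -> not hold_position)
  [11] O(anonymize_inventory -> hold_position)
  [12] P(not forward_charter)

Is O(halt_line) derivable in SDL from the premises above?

Premise 6 is O(seal_envelope -> halt_line), but O(seal_envelope) is not derivable from the premises (the permission P(seal_envelope) asserts only not O(not seal_envelope), not O(seal_envelope)), so it does not yield O(halt_line).
No other premise forces O(halt_line). An ideal world satisfying every premise can still have halt_line false, so O(halt_line) is not derivable.

No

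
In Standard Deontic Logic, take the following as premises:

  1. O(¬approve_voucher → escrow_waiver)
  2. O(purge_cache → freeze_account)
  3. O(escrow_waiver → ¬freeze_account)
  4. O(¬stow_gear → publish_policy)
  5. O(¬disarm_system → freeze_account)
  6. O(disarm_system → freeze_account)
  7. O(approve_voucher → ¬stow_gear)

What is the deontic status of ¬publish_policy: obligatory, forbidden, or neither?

Premises 5 and 6 cover both cases: O(¬disarm_system → freeze_account) and O(disarm_system → freeze_account). Since ¬disarm_system ∨ disarm_system is a tautology, O(freeze_account) follows.
The contrapositive of premise 3 (O(escrow_waiver → ¬freeze_account)) is O(freeze_account → ¬escrow_waiver), and O(freeze_account) is already established, so O(¬escrow_waiver).
The contrapositive of premise 1 (O(¬approve_voucher → escrow_waiver)) is O(¬escrow_waiver → approve_voucher), and O(¬escrow_waiver) is already established, so O(approve_voucher).
Applying K to premise 7 (O(approve_voucher → ¬stow_gear)) and O(approve_voucher) yields O(¬stow_gear).
From O(¬stow_gear) and premise 4, O(¬stow_gear → publish_policy), we obtain O(publish_policy).
Premise 2 does not contribute to this derivation.
Thus O(publish_policy), which is F(¬publish_policy): ¬publish_policy is forbidden.

Forbidden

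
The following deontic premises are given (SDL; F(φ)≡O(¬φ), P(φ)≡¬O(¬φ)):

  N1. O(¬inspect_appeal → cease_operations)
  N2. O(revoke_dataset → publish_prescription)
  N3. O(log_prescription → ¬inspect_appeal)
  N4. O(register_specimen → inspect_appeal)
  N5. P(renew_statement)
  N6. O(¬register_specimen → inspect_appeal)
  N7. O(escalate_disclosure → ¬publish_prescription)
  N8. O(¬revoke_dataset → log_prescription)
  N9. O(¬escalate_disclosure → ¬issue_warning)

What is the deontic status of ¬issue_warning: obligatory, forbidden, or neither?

Premises 6 and 4 are O(¬register_specimen → inspect_appeal) and O(register_specimen → inspect_appeal); every ideal world satisfies ¬register_specimen or register_specimen, so in either case inspect_appeal holds — hence O(inspect_appeal).
Premise 3 is O(log_prescription → ¬inspect_appeal); contrapositively O(inspect_appeal → ¬log_prescription). Since O(inspect_appeal) holds, K gives O(¬log_prescription).
The contrapositive of premise 8 (O(¬revoke_dataset → log_prescription)) is O(¬log_prescription → revoke_dataset), and O(¬log_prescription) is already established, so O(revoke_dataset).
With premise 2, O(revoke_dataset → publish_prescription), the K-axiom yields O(publish_prescription).
Premise 7, O(escalate_disclosure → ¬publish_prescription), contraposes to O(publish_prescription → ¬escalate_disclosure); with O(publish_prescription) we get O(¬escalate_disclosure).
From O(¬escalate_disclosure) and premise 9, O(¬escalate_disclosure → ¬issue_warning), we obtain O(¬issue_warning).
Premises 1, 5 do not contribute to this derivation.
Hence ¬issue_warning is obligatory.

Obligatory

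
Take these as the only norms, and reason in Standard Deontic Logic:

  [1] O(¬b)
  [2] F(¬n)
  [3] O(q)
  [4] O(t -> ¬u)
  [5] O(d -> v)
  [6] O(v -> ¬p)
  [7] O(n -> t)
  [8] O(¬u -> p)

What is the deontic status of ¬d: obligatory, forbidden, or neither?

F(¬n) at premise 2 means O(n).
Premise 7 is O(n -> t); since O(n), deontic closure gives O(t).
Applying K to premise 4 (O(t -> ¬u)) and O(t) yields O(¬u).
Premise 8 is O(¬u -> p); since O(¬u), deontic closure gives O(p).
Premise 6 is O(v -> ¬p); contrapositively O(p -> ¬v). Since O(p) holds, K gives O(¬v).
Premise 5 is O(d -> v); contrapositively O(¬v -> ¬d). Since O(¬v) holds, K gives O(¬d).
Premises 1, 3 do not contribute to this derivation.
Hence ¬d is obligatory.

Obligatory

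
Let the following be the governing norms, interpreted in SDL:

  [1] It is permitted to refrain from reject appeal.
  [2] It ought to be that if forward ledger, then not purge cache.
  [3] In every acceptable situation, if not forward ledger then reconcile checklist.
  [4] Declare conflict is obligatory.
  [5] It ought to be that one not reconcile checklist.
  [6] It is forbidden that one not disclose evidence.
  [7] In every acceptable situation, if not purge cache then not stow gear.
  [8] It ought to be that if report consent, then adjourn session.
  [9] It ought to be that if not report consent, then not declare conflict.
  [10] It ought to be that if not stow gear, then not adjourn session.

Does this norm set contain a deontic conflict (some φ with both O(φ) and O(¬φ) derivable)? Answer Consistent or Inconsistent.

From premise 4 we have O(declare_conflict).
Premise 9, O(¬report_consent → ¬declare_conflict), contraposes to O(declare_conflict → report_consent); with O(declare_conflict) we get O(report_consent).
Premise 8 is O(report_consent → adjourn_session); since O(report_consent), deontic closure gives O(adjourn_session).
Premise 10 is O(¬stow_gear → ¬adjourn_session); contrapositively O(adjourn_session → stow_gear). Since O(adjourn_session) holds, K gives O(stow_gear).
Premise 7 is O(¬purge_cache → ¬stow_gear); contrapositively O(stow_gear → purge_cache). Since O(stow_gear) holds, K gives O(purge_cache).
Premise 2 is O(forward_ledger → ¬purge_cache); contrapositively O(purge_cache → ¬forward_ledger). Since O(purge_cache) holds, K gives O(¬forward_ledger).
With premise 3, O(¬forward_ledger → reconcile_checklist), the K-axiom yields O(reconcile_checklist).
Yet premise 5 states O(¬reconcile_checklist).
We now have both O(reconcile_checklist) and O(¬reconcile_checklist) — reconcile_checklist is simultaneously obligatory and forbidden, violating the D-axiom.

Inconsistent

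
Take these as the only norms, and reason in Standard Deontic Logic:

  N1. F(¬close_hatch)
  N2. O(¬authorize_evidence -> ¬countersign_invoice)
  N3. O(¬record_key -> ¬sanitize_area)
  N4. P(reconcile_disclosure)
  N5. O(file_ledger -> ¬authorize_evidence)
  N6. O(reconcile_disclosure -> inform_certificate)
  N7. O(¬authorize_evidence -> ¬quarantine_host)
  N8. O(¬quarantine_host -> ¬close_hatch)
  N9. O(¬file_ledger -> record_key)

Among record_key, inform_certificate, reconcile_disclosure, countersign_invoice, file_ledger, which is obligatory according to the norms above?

Premise 1, F(¬close_hatch), is equivalent to O(close_hatch).
The contrapositive of premise 8 (O(¬quarantine_host -> ¬close_hatch)) is O(close_hatch -> quarantine_host), and O(close_hatch) is already established, so O(quarantine_host).
The contrapositive of premise 7 (O(¬authorize_evidence -> ¬quarantine_host)) is O(quarantine_host -> authorize_evidence), and O(quarantine_host) is already established, so O(authorize_evidence).
The contrapositive of premise 5 (O(file_ledger -> ¬authorize_evidence)) is O(authorize_evidence -> ¬file_ledger), and O(authorize_evidence) is already established, so O(¬file_ledger).
With premise 9, O(¬file_ledger -> record_key), the K-axiom yields O(record_key).
So O(record_key) holds — record_key is obligatory. None of the other listed options is made obligatory by any chain of premises.

record_key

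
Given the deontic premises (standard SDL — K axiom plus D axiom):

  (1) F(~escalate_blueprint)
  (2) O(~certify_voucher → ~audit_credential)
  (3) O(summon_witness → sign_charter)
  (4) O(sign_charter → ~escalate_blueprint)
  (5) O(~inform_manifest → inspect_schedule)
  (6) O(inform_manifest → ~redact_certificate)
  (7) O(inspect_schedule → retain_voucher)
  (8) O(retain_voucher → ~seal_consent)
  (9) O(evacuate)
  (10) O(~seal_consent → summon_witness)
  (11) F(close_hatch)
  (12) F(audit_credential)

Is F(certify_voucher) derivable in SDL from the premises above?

No

Premise 2 is O(~certify_voucher → ~audit_credential); even if O(~audit_credential) held, inferring O(~certify_voucher) would be affirming the consequent — invalid.
No other premise forces O(~certify_voucher). An ideal world satisfying every premise can still have certify_voucher true, so F(certify_voucher) is not derivable.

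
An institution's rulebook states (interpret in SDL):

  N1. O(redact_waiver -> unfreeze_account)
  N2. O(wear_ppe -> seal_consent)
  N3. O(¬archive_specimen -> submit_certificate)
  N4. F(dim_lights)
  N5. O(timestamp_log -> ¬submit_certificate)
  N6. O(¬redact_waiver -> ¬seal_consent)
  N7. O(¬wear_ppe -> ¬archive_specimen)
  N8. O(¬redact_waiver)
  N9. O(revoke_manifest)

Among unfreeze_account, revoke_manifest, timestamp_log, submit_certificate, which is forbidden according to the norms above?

timestamp_log

From premise 8 we have O(¬redact_waiver).
Premise 6 is O(¬redact_waiver -> ¬seal_consent); since O(¬redact_waiver), deontic closure gives O(¬seal_consent).
Premise 2 is O(wear_ppe -> seal_consent); contrapositively O(¬seal_consent -> ¬wear_ppe). Since O(¬seal_consent) holds, K gives O(¬wear_ppe).
From O(¬wear_ppe) and premise 7, O(¬wear_ppe -> ¬archive_specimen), we obtain O(¬archive_specimen).
Premise 3 is O(¬archive_specimen -> submit_certificate); since O(¬archive_specimen), deontic closure gives O(submit_certificate).
Premise 5 is O(timestamp_log -> ¬submit_certificate); contrapositively O(submit_certificate -> ¬timestamp_log). Since O(submit_certificate) holds, K gives O(¬timestamp_log).
So O(¬timestamp_log) holds, i.e. timestamp_log is forbidden. None of the other listed options is forbidden under the premises.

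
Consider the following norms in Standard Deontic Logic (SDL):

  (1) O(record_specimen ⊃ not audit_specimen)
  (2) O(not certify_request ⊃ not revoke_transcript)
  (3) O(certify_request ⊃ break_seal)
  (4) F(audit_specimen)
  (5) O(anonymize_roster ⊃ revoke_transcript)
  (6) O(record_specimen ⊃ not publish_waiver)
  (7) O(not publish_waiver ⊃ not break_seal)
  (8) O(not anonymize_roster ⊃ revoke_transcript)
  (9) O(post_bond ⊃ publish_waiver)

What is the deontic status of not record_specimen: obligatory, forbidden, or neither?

Premises 5 and 8 cover both cases: O(anonymize_roster ⊃ revoke_transcript) and O(not anonymize_roster ⊃ revoke_transcript). Since anonymize_roster ∨ not anonymize_roster is a tautology, O(revoke_transcript) follows.
The contrapositive of premise 2 (O(not certify_request ⊃ not revoke_transcript)) is O(revoke_transcript ⊃ certify_request), and O(revoke_transcript) is already established, so O(certify_request).
With premise 3, O(certify_request ⊃ break_seal), the K-axiom yields O(break_seal).
Premise 7, O(not publish_waiver ⊃ not break_seal), contraposes to O(break_seal ⊃ publish_waiver); with O(break_seal) we get O(publish_waiver).
Premise 6 is O(record_specimen ⊃ not publish_waiver); contrapositively O(publish_waiver ⊃ not record_specimen). Since O(publish_waiver) holds, K gives O(not record_specimen).
Premises 1, 4, 9 do not contribute to this derivation.
Hence not record_specimen is obligatory.

Obligatory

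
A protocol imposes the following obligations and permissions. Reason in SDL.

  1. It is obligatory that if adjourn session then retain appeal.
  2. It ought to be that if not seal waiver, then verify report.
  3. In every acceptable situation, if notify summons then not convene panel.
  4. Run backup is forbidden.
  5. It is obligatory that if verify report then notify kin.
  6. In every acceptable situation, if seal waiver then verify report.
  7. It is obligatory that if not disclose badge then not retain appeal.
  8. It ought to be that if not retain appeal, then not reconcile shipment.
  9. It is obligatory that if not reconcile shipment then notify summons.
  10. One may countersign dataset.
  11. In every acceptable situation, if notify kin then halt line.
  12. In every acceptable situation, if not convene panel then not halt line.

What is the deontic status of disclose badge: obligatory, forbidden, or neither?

Obligatory

Premises 6 and 2 cover both cases: O(seal_waiver → verify_report) and O(¬seal_waiver → verify_report). Since seal_waiver ∨ ¬seal_waiver is a tautology, O(verify_report) follows.
Applying K to premise 5 (O(verify_report → notify_kin)) and O(verify_report) yields O(notify_kin).
With premise 11, O(notify_kin → halt_line), the K-axiom yields O(halt_line).
Premise 12 is O(¬convene_panel → ¬halt_line); contrapositively O(halt_line → convene_panel). Since O(halt_line) holds, K gives O(convene_panel).
The contrapositive of premise 3 (O(notify_summons → ¬convene_panel)) is O(convene_panel → ¬notify_summons), and O(convene_panel) is already established, so O(¬notify_summons).
Premise 9, O(¬reconcile_shipment → notify_summons), contraposes to O(¬notify_summons → reconcile_shipment); with O(¬notify_summons) we get O(reconcile_shipment).
Premise 8 is O(¬retain_appeal → ¬reconcile_shipment); contrapositively O(reconcile_shipment → retain_appeal). Since O(reconcile_shipment) holds, K gives O(retain_appeal).
Premise 7, O(¬disclose_badge → ¬retain_appeal), contraposes to O(retain_appeal → disclose_badge); with O(retain_appeal) we get O(disclose_badge).
Premises 1, 4, 10 do not contribute to this derivation.
Hence disclose_badge is obligatory.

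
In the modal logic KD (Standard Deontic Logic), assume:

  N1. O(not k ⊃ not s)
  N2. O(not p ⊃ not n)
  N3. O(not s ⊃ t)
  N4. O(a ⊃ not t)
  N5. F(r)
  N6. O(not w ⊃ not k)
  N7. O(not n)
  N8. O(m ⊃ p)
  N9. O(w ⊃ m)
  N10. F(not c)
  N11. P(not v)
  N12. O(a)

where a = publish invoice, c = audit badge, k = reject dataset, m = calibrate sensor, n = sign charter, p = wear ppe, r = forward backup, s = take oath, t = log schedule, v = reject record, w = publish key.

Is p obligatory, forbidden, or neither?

Obligatory

From premise 12 we have O(a).
Premise 4 is O(a ⊃ not t); since O(a), deontic closure gives O(not t).
Premise 3, O(not s ⊃ t), contraposes to O(not t ⊃ s); with O(not t) we get O(s).
Premise 1 is O(not k ⊃ not s); contrapositively O(s ⊃ k). Since O(s) holds, K gives O(k).
The contrapositive of premise 6 (O(not w ⊃ not k)) is O(k ⊃ w), and O(k) is already established, so O(w).
With premise 9, O(w ⊃ m), the K-axiom yields O(m).
From O(m) and premise 8, O(m ⊃ p), we obtain O(p).
Premises 2, 5, 7, 10, 11 do not contribute to this derivation.
Hence p is obligatory.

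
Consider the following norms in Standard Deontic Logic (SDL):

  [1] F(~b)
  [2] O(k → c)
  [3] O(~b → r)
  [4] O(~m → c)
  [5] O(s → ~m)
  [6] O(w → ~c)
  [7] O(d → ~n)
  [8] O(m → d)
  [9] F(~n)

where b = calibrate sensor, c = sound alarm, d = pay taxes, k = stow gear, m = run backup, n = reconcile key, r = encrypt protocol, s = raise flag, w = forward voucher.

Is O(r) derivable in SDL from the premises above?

No

Premise 3 is O(~b → r), but O(~b) is not derivable from the premises, so it does not yield O(r).
No other premise forces O(r). An ideal world satisfying every premise can still have r false, so O(r) is not derivable.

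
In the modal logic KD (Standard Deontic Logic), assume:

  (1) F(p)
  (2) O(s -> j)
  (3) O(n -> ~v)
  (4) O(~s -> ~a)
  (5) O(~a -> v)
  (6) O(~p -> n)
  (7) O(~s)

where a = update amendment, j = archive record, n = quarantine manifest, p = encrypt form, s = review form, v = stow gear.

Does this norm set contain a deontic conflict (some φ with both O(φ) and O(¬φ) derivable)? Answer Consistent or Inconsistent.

Premise 7 states O(~s) outright.
From O(~s) and premise 4, O(~s -> ~a), we obtain O(~a).
Applying K to premise 5 (O(~a -> v)) and O(~a) yields O(v).
The contrapositive of premise 3 (O(n -> ~v)) is O(v -> ~n), and O(v) is already established, so O(~n).
The contrapositive of premise 6 (O(~p -> n)) is O(~n -> p), and O(~n) is already established, so O(p).
But premise 1, F(p), means O(~p).
We now have both O(p) and O(~p) — p is simultaneously obligatory and forbidden, violating the D-axiom.

Inconsistent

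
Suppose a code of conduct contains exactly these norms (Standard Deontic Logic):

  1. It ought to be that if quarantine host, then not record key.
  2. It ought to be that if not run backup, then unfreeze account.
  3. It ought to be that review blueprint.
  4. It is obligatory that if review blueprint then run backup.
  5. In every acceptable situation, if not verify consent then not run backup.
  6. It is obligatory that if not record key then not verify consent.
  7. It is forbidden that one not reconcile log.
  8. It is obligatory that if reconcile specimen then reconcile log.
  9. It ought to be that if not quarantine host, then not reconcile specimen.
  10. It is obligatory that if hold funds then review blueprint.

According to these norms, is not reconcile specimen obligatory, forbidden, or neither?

Obligatory

From premise 3 we have O(review_blueprint).
Applying K to premise 4 (O(review_blueprint → run_backup)) and O(review_blueprint) yields O(run_backup).
Premise 5 is O(¬verify_consent → ¬run_backup); contrapositively O(run_backup → verify_consent). Since O(run_backup) holds, K gives O(verify_consent).
Premise 6, O(¬record_key → ¬verify_consent), contraposes to O(verify_consent → record_key); with O(verify_consent) we get O(record_key).
The contrapositive of premise 1 (O(quarantine_host → ¬record_key)) is O(record_key → ¬quarantine_host), and O(record_key) is already established, so O(¬quarantine_host).
Premise 9 is O(¬quarantine_host → ¬reconcile_specimen); since O(¬quarantine_host), deontic closure gives O(¬reconcile_specimen).
Premises 2, 7, 8, 10 do not contribute to this derivation.
Hence ¬reconcile_specimen is obligatory.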